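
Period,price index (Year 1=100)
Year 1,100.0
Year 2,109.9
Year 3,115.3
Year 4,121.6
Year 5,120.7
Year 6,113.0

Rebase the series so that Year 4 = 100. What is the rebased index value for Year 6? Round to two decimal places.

Rebased(Year 6) = 113.0 / 121.6 × 100 = 92.9276

92.93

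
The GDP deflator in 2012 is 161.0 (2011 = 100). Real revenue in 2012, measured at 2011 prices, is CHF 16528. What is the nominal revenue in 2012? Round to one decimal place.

Nominal = Real × (Index/100) = 16528 × (161.0/100)
        = 16528 × 1.610 = 26610.0800

26610.1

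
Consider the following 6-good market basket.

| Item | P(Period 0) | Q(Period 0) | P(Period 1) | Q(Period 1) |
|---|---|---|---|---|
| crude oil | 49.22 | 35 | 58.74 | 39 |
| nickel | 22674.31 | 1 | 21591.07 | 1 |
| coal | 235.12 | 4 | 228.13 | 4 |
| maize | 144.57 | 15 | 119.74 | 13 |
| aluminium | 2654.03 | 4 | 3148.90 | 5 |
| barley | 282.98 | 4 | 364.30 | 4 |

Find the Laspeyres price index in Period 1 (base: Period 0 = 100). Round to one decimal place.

102.9

Laspeyres price index uses base-period quantities as weights.
ΣP(Period 1)·Q(Period 0) = 58.74×35 + 21591.07×1 + 228.13×4 + 119.74×15 + 3148.90×4 + 364.30×4 = 2055.9 + 21591.07 + 912.52 + 1796.1 + 12595.6 + 1457.2 = 40408.39
ΣP(Period 0)·Q(Period 0) = 49.22×35 + 22674.31×1 + 235.12×4 + 144.57×15 + 2654.03×4 + 282.98×4 = 1722.7 + 22674.31 + 940.48 + 2168.55 + 10616.12 + 1131.92 = 39254.08
Index = 40408.39 / 39254.08 × 100 = 102.9406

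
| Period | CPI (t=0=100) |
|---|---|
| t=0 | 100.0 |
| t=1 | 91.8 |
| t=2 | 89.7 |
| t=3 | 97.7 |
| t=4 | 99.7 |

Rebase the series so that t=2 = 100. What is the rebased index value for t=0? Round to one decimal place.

111.5

Rebased(t=0) = 100.0 / 89.7 × 100 = 111.4827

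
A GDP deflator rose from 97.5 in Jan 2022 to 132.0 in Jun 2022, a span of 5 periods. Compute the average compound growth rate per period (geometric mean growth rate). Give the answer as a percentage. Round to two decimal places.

6.25%

Growth factor = (132.0/97.5)^(1/5) = (1.353846)^(1/5) = 1.062463
Growth rate = 1.062463 − 1 = 0.062463 = 6.2463%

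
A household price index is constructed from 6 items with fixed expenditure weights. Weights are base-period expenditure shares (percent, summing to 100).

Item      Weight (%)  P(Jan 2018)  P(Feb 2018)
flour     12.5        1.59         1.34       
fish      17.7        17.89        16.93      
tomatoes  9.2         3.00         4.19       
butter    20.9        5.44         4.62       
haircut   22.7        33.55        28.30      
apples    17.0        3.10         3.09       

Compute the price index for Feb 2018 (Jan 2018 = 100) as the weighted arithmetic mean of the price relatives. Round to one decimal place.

94.0

flour: 12.5 × (1.34/1.59) = 12.5 × 0.842767 = 10.5346
fish: 17.7 × (16.93/17.89) = 17.7 × 0.946339 = 16.7502
tomatoes: 9.2 × (4.19/3.00) = 9.2 × 1.396667 = 12.8493
butter: 20.9 × (4.62/5.44) = 20.9 × 0.849265 = 17.7496
haircut: 22.7 × (28.30/33.55) = 22.7 × 0.843517 = 19.1478
apples: 17.0 × (3.09/3.10) = 17.0 × 0.996774 = 16.9452
Index = Σ wᵢ·(p₁ᵢ/p₀ᵢ) = 10.5346 + 16.7502 + 12.8493 + 17.7496 + 19.1478 + 16.9452 = 93.9768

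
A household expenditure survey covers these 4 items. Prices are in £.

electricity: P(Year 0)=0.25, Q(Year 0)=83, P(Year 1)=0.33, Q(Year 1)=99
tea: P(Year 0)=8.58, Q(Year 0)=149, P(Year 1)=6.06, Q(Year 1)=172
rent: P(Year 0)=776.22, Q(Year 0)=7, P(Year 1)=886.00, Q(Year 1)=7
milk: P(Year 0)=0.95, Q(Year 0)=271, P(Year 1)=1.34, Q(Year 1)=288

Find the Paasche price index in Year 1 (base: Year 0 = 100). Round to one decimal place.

106.3

Paasche price index uses current-period quantities as weights.
ΣP(Year 1)·Q(Year 1) = 0.33×99 + 6.06×172 + 886.00×7 + 1.34×288 = 32.67 + 1042.32 + 6202 + 385.92 = 7662.91
ΣP(Year 0)·Q(Year 1) = 0.25×99 + 8.58×172 + 776.22×7 + 0.95×288 = 24.75 + 1475.76 + 5433.54 + 273.6 = 7207.65
Index = 7662.91 / 7207.65 × 100 = 106.3163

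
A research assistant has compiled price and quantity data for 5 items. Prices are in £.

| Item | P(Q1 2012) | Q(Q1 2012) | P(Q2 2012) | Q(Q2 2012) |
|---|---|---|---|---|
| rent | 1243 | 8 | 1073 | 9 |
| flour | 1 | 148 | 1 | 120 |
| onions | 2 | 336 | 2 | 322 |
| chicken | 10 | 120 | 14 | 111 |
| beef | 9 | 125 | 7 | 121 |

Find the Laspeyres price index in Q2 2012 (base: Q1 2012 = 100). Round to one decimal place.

Laspeyres price index uses base-period quantities as weights.
ΣP(Q2 2012)·Q(Q1 2012) = 1073×8 + 1×148 + 2×336 + 14×120 + 7×125 = 8584 + 148 + 672 + 1680 + 875 = 11959
ΣP(Q1 2012)·Q(Q1 2012) = 1243×8 + 1×148 + 2×336 + 10×120 + 9×125 = 9944 + 148 + 672 + 1200 + 1125 = 13089
Index = 11959 / 13089 × 100 = 91.3668

91.4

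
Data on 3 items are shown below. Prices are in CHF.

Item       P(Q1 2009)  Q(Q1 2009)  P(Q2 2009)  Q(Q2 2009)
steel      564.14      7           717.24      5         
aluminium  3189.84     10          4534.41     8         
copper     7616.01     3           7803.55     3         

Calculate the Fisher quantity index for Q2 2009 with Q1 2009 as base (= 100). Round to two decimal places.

Laspeyres component (base-period weights):
ΣP(Q1 2009)Q(Q2 2009) = 564.14×5 + 3189.84×8 + 7616.01×3 = 2820.7 + 25518.72 + 22848.03 = 51187.45
ΣP(Q1 2009)Q(Q1 2009) = 564.14×7 + 3189.84×10 + 7616.01×3 = 3948.98 + 31898.4 + 22848.03 = 58695.41
L = 51187.45 / 58695.41 × 100 = 87.2086
Paasche component (current-period weights):
ΣP(Q2 2009)Q(Q2 2009) = 717.24×5 + 4534.41×8 + 7803.55×3 = 3586.2 + 36275.28 + 23410.65 = 63272.13
ΣP(Q2 2009)Q(Q1 2009) = 717.24×7 + 4534.41×10 + 7803.55×3 = 5020.68 + 45344.1 + 23410.65 = 73775.43
P = 63272.13 / 73775.43 × 100 = 85.7631
Fisher = √(L × P) = √(87.2086 × 85.7631) = 86.4829

86.48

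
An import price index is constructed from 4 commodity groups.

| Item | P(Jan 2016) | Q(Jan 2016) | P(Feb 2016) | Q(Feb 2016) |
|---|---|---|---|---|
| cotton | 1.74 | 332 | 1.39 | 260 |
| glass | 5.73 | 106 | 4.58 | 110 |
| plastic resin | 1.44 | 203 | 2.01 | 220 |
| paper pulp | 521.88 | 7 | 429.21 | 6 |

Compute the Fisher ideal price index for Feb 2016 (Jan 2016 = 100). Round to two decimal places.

85.33

Laspeyres component (base-period weights):
ΣP(Feb 2016)Q(Jan 2016) = 1.39×332 + 4.58×106 + 2.01×203 + 429.21×7 = 461.48 + 485.48 + 408.03 + 3004.47 = 4359.46
ΣP(Jan 2016)Q(Jan 2016) = 1.74×332 + 5.73×106 + 1.44×203 + 521.88×7 = 577.68 + 607.38 + 292.32 + 3653.16 = 5130.54
L = 4359.46 / 5130.54 × 100 = 84.9708
Paasche component (current-period weights):
ΣP(Feb 2016)Q(Feb 2016) = 1.39×260 + 4.58×110 + 2.01×220 + 429.21×6 = 361.4 + 503.8 + 442.2 + 2575.26 = 3882.66
ΣP(Jan 2016)Q(Feb 2016) = 1.74×260 + 5.73×110 + 1.44×220 + 521.88×6 = 452.4 + 630.3 + 316.8 + 3131.28 = 4530.78
P = 3882.66 / 4530.78 × 100 = 85.6952
Fisher = √(L × P) = √(84.9708 × 85.6952) = 85.3322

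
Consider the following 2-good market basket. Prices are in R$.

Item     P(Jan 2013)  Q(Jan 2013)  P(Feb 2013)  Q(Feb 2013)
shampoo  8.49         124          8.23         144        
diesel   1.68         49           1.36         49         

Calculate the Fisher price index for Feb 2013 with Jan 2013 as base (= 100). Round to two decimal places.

95.85

Laspeyres component (base-period weights):
ΣP(Feb 2013)Q(Jan 2013) = 8.23×124 + 1.36×49 = 1020.52 + 66.64 = 1087.16
ΣP(Jan 2013)Q(Jan 2013) = 8.49×124 + 1.68×49 = 1052.76 + 82.32 = 1135.08
L = 1087.16 / 1135.08 × 100 = 95.7783
Paasche component (current-period weights):
ΣP(Feb 2013)Q(Feb 2013) = 8.23×144 + 1.36×49 = 1185.12 + 66.64 = 1251.76
ΣP(Jan 2013)Q(Feb 2013) = 8.49×144 + 1.68×49 = 1222.56 + 82.32 = 1304.88
P = 1251.76 / 1304.88 × 100 = 95.9291
Fisher = √(L × P) = √(95.7783 × 95.9291) = 95.8537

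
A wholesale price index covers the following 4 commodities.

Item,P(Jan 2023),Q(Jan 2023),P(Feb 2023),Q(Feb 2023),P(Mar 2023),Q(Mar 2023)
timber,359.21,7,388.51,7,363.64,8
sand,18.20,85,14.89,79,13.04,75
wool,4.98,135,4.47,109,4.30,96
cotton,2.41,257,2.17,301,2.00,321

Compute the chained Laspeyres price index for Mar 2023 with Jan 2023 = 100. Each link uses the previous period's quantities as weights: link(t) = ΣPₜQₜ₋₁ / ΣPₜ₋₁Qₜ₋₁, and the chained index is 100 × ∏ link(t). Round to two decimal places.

Link Jan 2023→Feb 2023:
ΣP(Feb 2023)Q(Jan 2023) = 388.51×7 + 14.89×85 + 4.47×135 + 2.17×257 = 2719.57 + 1265.65 + 603.45 + 557.69 = 5146.36
ΣP(Jan 2023)Q(Jan 2023) = 359.21×7 + 18.20×85 + 4.98×135 + 2.41×257 = 2514.47 + 1547 + 672.3 + 619.37 = 5353.14
link = 5146.36/5353.14 = 0.961372
Link Feb 2023→Mar 2023:
ΣP(Mar 2023)Q(Feb 2023) = 363.64×7 + 13.04×79 + 4.30×109 + 2.00×301 = 2545.48 + 1030.16 + 468.7 + 602 = 4646.34
ΣP(Feb 2023)Q(Feb 2023) = 388.51×7 + 14.89×79 + 4.47×109 + 2.17×301 = 2719.57 + 1176.31 + 487.23 + 653.17 = 5036.28
link = 4646.34/5036.28 = 0.922574
Chained index = 100 × 0.961372 × 0.922574 = 88.6937

88.69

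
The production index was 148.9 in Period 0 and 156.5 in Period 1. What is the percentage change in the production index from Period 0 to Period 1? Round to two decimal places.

Change = (156.5 − 148.9) / 148.9 × 100
       = 7.6 / 148.9 × 100 = 5.1041%

5.10%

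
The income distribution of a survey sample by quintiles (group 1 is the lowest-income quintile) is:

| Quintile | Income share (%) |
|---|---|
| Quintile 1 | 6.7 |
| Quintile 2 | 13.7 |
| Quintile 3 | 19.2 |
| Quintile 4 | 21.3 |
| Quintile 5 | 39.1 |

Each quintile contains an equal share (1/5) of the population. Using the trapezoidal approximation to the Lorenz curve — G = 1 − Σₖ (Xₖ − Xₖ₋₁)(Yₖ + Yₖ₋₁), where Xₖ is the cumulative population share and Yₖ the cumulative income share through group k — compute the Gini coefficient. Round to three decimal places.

Cumulative income shares Yₖ: 0.0670, 0.2040, 0.3960, 0.6090, 1.0000
Σ (Xₖ−Xₖ₋₁)(Yₖ+Yₖ₋₁) = (1/5)(0.0670+0.0000) + (1/5)(0.2040+0.0670) + (1/5)(0.3960+0.2040) + (1/5)(0.6090+0.3960) + (1/5)(1.0000+0.6090)
  = 0.0134 + 0.0542 + 0.1200 + 0.2010 + 0.3218 = 0.7104
G = 1 − 0.7104 = 0.2896

0.290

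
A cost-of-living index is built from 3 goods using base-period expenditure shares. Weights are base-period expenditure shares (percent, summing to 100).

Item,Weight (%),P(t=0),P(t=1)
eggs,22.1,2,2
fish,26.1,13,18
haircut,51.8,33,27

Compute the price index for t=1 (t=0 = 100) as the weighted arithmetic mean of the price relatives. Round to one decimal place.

100.6

eggs: 22.1 × (2/2) = 22.1 × 1.000000 = 22.1000
fish: 26.1 × (18/13) = 26.1 × 1.384615 = 36.1385
haircut: 51.8 × (27/33) = 51.8 × 0.818182 = 42.3818
Index = Σ wᵢ·(p₁ᵢ/p₀ᵢ) = 22.1000 + 36.1385 + 42.3818 = 100.6203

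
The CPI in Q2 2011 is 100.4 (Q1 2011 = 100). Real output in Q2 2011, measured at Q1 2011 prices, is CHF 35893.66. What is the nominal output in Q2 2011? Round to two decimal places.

36037.23

Nominal = Real × (Index/100) = 35893.66 × (100.4/100)
        = 35893.66 × 1.004 = 36037.2346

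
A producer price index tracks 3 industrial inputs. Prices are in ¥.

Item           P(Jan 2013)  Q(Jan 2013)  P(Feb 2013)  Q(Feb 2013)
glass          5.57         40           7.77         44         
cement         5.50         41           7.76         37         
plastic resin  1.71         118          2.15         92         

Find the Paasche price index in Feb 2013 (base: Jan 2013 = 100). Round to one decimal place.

136.5

Paasche price index uses current-period quantities as weights.
ΣP(Feb 2013)·Q(Feb 2013) = 7.77×44 + 7.76×37 + 2.15×92 = 341.88 + 287.12 + 197.8 = 826.8
ΣP(Jan 2013)·Q(Feb 2013) = 5.57×44 + 5.50×37 + 1.71×92 = 245.08 + 203.5 + 157.32 = 605.9
Index = 826.8 / 605.9 × 100 = 136.4582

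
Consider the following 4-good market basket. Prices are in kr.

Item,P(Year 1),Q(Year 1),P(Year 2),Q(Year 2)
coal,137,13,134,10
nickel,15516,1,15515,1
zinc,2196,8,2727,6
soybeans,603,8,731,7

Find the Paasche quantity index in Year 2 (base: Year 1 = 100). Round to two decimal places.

Paasche quantity index uses current-period prices as weights.
ΣP(Year 2)·Q(Year 2) = 134×10 + 15515×1 + 2727×6 + 731×7 = 1340 + 15515 + 16362 + 5117 = 38334
ΣP(Year 2)·Q(Year 1) = 134×13 + 15515×1 + 2727×8 + 731×8 = 1742 + 15515 + 21816 + 5848 = 44921
Index = 38334 / 44921 × 100 = 85.3365

85.34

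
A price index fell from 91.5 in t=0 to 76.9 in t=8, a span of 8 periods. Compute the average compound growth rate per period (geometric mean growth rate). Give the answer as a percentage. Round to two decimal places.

Growth factor = (76.9/91.5)^(1/8) = (0.840437)^(1/8) = 0.978505
Growth rate = 0.978505 − 1 = -0.021495 = -2.1495%

-2.15%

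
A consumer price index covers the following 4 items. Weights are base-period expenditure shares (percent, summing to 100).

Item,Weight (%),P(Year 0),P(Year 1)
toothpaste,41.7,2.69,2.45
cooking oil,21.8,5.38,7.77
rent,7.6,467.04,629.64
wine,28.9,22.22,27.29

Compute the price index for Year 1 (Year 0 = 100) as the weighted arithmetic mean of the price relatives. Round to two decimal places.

115.20

toothpaste: 41.7 × (2.45/2.69) = 41.7 × 0.910781 = 37.9796
cooking oil: 21.8 × (7.77/5.38) = 21.8 × 1.444238 = 31.4844
rent: 7.6 × (629.64/467.04) = 7.6 × 1.348150 = 10.2459
wine: 28.9 × (27.29/22.22) = 28.9 × 1.228173 = 35.4942
Index = Σ wᵢ·(p₁ᵢ/p₀ᵢ) = 37.9796 + 31.4844 + 10.2459 + 35.4942 = 115.2041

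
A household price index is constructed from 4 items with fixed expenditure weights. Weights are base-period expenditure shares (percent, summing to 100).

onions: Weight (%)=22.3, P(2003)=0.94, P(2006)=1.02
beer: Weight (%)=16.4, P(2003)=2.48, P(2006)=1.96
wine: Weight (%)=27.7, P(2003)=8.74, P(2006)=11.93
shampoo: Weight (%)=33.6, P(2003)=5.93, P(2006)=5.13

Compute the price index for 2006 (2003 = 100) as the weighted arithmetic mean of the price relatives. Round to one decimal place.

onions: 22.3 × (1.02/0.94) = 22.3 × 1.085106 = 24.1979
beer: 16.4 × (1.96/2.48) = 16.4 × 0.790323 = 12.9613
wine: 27.7 × (11.93/8.74) = 27.7 × 1.364989 = 37.8102
shampoo: 33.6 × (5.13/5.93) = 33.6 × 0.865093 = 29.0671
Index = Σ wᵢ·(p₁ᵢ/p₀ᵢ) = 24.1979 + 12.9613 + 37.8102 + 29.0671 = 104.0365

104.0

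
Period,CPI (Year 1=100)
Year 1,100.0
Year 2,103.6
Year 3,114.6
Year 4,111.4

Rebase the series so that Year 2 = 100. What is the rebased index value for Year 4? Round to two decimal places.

107.53

Rebased(Year 4) = 111.4 / 103.6 × 100 = 107.5290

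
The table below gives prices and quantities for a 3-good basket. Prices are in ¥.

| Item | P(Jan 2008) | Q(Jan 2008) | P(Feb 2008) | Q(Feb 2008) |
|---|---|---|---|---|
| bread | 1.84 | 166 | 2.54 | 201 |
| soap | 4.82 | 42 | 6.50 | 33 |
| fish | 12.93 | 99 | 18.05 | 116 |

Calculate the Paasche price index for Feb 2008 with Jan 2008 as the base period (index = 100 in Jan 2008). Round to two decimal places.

138.94

Paasche price index uses current-period quantities as weights.
ΣP(Feb 2008)·Q(Feb 2008) = 2.54×201 + 6.50×33 + 18.05×116 = 510.54 + 214.5 + 2093.8 = 2818.84
ΣP(Jan 2008)·Q(Feb 2008) = 1.84×201 + 4.82×33 + 12.93×116 = 369.84 + 159.06 + 1499.88 = 2028.78
Index = 2818.84 / 2028.78 × 100 = 138.9426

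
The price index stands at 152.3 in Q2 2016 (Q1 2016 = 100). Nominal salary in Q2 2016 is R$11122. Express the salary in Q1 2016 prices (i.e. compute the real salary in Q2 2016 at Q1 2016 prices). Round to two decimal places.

7302.69

Real = Nominal ÷ (Index/100) = 11122 ÷ (152.3/100)
     = 11122 ÷ 1.523 = 7302.6921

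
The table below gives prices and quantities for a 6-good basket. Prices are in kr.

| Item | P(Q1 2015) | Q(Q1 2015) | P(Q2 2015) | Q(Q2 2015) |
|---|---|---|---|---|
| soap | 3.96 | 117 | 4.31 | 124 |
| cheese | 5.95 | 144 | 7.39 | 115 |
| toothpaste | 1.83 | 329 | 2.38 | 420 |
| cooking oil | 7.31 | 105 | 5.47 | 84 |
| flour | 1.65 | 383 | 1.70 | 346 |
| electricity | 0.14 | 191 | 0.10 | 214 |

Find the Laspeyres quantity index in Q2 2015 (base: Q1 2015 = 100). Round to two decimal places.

94.34

Laspeyres quantity index uses base-period prices as weights.
ΣP(Q1 2015)·Q(Q2 2015) = 3.96×124 + 5.95×115 + 1.83×420 + 7.31×84 + 1.65×346 + 0.14×214 = 491.04 + 684.25 + 768.6 + 614.04 + 570.9 + 29.96 = 3158.79
ΣP(Q1 2015)·Q(Q1 2015) = 3.96×117 + 5.95×144 + 1.83×329 + 7.31×105 + 1.65×383 + 0.14×191 = 463.32 + 856.8 + 602.07 + 767.55 + 631.95 + 26.74 = 3348.43
Index = 3158.79 / 3348.43 × 100 = 94.3365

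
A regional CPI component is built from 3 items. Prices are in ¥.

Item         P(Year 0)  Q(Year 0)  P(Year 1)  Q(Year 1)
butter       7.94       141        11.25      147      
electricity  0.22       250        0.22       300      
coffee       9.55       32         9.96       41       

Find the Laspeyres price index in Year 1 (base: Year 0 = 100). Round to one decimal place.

132.4

Laspeyres price index uses base-period quantities as weights.
ΣP(Year 1)·Q(Year 0) = 11.25×141 + 0.22×250 + 9.96×32 = 1586.25 + 55 + 318.72 = 1959.97
ΣP(Year 0)·Q(Year 0) = 7.94×141 + 0.22×250 + 9.55×32 = 1119.54 + 55 + 305.6 = 1480.14
Index = 1959.97 / 1480.14 × 100 = 132.4179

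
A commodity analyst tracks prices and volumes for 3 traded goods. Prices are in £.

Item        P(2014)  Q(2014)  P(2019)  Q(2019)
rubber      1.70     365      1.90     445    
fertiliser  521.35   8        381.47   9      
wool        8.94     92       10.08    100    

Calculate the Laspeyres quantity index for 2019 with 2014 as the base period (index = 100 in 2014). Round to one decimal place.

113.0

Laspeyres quantity index uses base-period prices as weights.
ΣP(2014)·Q(2019) = 1.70×445 + 521.35×9 + 8.94×100 = 756.5 + 4692.15 + 894 = 6342.65
ΣP(2014)·Q(2014) = 1.70×365 + 521.35×8 + 8.94×92 = 620.5 + 4170.8 + 822.48 = 5613.78
Index = 6342.65 / 5613.78 × 100 = 112.9836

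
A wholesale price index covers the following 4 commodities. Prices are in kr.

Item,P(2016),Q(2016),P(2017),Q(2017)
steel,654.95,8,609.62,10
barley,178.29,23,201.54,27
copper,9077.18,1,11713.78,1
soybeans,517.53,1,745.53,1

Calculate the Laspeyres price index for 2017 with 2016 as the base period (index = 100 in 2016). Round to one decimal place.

Laspeyres price index uses base-period quantities as weights.
ΣP(2017)·Q(2016) = 609.62×8 + 201.54×23 + 11713.78×1 + 745.53×1 = 4876.96 + 4635.42 + 11713.78 + 745.53 = 21971.69
ΣP(2016)·Q(2016) = 654.95×8 + 178.29×23 + 9077.18×1 + 517.53×1 = 5239.6 + 4100.67 + 9077.18 + 517.53 = 18934.98
Index = 21971.69 / 18934.98 × 100 = 116.0376

116.0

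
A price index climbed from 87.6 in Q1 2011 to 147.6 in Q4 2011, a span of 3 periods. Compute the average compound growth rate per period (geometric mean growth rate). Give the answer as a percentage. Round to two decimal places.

Growth factor = (147.6/87.6)^(1/3) = (1.684932)^(1/3) = 1.189946
Growth rate = 1.189946 − 1 = 0.189946 = 18.9946%

18.99%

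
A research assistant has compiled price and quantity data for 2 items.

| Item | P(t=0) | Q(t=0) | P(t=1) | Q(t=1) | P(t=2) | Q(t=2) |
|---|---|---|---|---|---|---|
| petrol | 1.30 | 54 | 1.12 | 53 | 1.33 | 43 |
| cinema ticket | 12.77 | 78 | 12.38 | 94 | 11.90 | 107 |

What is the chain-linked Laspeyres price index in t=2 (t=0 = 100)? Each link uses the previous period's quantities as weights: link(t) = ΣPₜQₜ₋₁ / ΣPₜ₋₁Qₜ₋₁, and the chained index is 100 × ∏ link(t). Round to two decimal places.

Link t=0→t=1:
ΣP(t=1)Q(t=0) = 1.12×54 + 12.38×78 = 60.48 + 965.64 = 1026.12
ΣP(t=0)Q(t=0) = 1.30×54 + 12.77×78 = 70.2 + 996.06 = 1066.26
link = 1026.12/1066.26 = 0.962354
Link t=1→t=2:
ΣP(t=2)Q(t=1) = 1.33×53 + 11.90×94 = 70.49 + 1118.6 = 1189.09
ΣP(t=1)Q(t=1) = 1.12×53 + 12.38×94 = 59.36 + 1163.72 = 1223.08
link = 1189.09/1223.08 = 0.972210
Chained index = 100 × 0.962354 × 0.972210 = 93.5610

93.56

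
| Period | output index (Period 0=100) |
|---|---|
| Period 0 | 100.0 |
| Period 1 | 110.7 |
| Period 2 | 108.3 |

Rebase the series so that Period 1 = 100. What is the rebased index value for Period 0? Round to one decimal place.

90.3

Rebased(Period 0) = 100.0 / 110.7 × 100 = 90.3342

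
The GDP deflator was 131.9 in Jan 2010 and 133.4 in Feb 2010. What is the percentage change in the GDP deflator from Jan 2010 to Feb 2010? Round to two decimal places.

1.14%

Change = (133.4 − 131.9) / 131.9 × 100
       = 1.5 / 131.9 × 100 = 1.1372%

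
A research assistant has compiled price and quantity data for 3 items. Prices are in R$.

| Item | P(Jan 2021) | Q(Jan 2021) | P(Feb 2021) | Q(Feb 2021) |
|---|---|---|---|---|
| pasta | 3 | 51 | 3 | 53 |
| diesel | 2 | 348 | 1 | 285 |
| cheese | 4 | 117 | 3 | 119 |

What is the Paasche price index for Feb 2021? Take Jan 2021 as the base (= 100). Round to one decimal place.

Paasche price index uses current-period quantities as weights.
ΣP(Feb 2021)·Q(Feb 2021) = 3×53 + 1×285 + 3×119 = 159 + 285 + 357 = 801
ΣP(Jan 2021)·Q(Feb 2021) = 3×53 + 2×285 + 4×119 = 159 + 570 + 476 = 1205
Index = 801 / 1205 × 100 = 66.4730

66.5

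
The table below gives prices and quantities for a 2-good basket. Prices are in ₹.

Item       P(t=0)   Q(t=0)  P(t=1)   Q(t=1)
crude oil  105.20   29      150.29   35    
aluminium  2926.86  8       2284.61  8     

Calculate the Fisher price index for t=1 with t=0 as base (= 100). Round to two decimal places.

86.19

Laspeyres component (base-period weights):
ΣP(t=1)Q(t=0) = 150.29×29 + 2284.61×8 = 4358.41 + 18276.88 = 22635.29
ΣP(t=0)Q(t=0) = 105.20×29 + 2926.86×8 = 3050.8 + 23414.88 = 26465.68
L = 22635.29 / 26465.68 × 100 = 85.5270
Paasche component (current-period weights):
ΣP(t=1)Q(t=1) = 150.29×35 + 2284.61×8 = 5260.15 + 18276.88 = 23537.03
ΣP(t=0)Q(t=1) = 105.20×35 + 2926.86×8 = 3682 + 23414.88 = 27096.88
P = 23537.03 / 27096.88 × 100 = 86.8625
Fisher = √(L × P) = √(85.5270 × 86.8625) = 86.1921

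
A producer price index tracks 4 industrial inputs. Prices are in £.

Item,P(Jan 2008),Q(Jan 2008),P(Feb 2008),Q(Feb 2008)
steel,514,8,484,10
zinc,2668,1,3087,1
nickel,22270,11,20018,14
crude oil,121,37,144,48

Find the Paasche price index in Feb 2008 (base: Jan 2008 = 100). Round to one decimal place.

90.7

Paasche price index uses current-period quantities as weights.
ΣP(Feb 2008)·Q(Feb 2008) = 484×10 + 3087×1 + 20018×14 + 144×48 = 4840 + 3087 + 280252 + 6912 = 295091
ΣP(Jan 2008)·Q(Feb 2008) = 514×10 + 2668×1 + 22270×14 + 121×48 = 5140 + 2668 + 311780 + 5808 = 325396
Index = 295091 / 325396 × 100 = 90.6867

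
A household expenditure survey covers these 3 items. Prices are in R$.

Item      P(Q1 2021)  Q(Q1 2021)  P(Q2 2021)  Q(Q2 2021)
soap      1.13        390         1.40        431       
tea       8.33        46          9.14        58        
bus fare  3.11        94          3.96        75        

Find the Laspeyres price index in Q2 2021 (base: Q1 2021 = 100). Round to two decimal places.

Laspeyres price index uses base-period quantities as weights.
ΣP(Q2 2021)·Q(Q1 2021) = 1.40×390 + 9.14×46 + 3.96×94 = 546 + 420.44 + 372.24 = 1338.68
ΣP(Q1 2021)·Q(Q1 2021) = 1.13×390 + 8.33×46 + 3.11×94 = 440.7 + 383.18 + 292.34 = 1116.22
Index = 1338.68 / 1116.22 × 100 = 119.9298

119.93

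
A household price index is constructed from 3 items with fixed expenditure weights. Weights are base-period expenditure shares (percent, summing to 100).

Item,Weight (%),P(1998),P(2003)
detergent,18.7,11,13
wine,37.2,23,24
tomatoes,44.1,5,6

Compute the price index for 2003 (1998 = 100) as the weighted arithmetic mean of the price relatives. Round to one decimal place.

113.8

detergent: 18.7 × (13/11) = 18.7 × 1.181818 = 22.1000
wine: 37.2 × (24/23) = 37.2 × 1.043478 = 38.8174
tomatoes: 44.1 × (6/5) = 44.1 × 1.200000 = 52.9200
Index = Σ wᵢ·(p₁ᵢ/p₀ᵢ) = 22.1000 + 38.8174 + 52.9200 = 113.8374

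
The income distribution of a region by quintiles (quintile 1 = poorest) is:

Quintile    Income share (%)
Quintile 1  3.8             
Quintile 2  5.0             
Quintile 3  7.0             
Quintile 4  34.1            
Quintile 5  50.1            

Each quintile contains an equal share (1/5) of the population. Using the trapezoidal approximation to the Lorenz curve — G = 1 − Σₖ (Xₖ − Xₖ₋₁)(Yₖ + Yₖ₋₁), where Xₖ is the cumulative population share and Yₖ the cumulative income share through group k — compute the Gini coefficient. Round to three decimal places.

Cumulative income shares Yₖ: 0.0380, 0.0880, 0.1580, 0.4990, 1.0000
Σ (Xₖ−Xₖ₋₁)(Yₖ+Yₖ₋₁) = (1/5)(0.0380+0.0000) + (1/5)(0.0880+0.0380) + (1/5)(0.1580+0.0880) + (1/5)(0.4990+0.1580) + (1/5)(1.0000+0.4990)
  = 0.0076 + 0.0252 + 0.0492 + 0.1314 + 0.2998 = 0.5132
G = 1 − 0.5132 = 0.4868

0.487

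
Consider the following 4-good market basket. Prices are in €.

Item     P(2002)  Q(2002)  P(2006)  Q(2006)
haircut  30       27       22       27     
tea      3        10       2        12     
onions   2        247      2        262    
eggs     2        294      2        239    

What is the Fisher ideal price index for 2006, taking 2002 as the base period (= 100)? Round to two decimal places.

Laspeyres component (base-period weights):
ΣP(2006)Q(2002) = 22×27 + 2×10 + 2×247 + 2×294 = 594 + 20 + 494 + 588 = 1696
ΣP(2002)Q(2002) = 30×27 + 3×10 + 2×247 + 2×294 = 810 + 30 + 494 + 588 = 1922
L = 1696 / 1922 × 100 = 88.2414
Paasche component (current-period weights):
ΣP(2006)Q(2006) = 22×27 + 2×12 + 2×262 + 2×239 = 594 + 24 + 524 + 478 = 1620
ΣP(2002)Q(2006) = 30×27 + 3×12 + 2×262 + 2×239 = 810 + 36 + 524 + 478 = 1848
P = 1620 / 1848 × 100 = 87.6623
Fisher = √(L × P) = √(88.2414 × 87.6623) = 87.9514

87.95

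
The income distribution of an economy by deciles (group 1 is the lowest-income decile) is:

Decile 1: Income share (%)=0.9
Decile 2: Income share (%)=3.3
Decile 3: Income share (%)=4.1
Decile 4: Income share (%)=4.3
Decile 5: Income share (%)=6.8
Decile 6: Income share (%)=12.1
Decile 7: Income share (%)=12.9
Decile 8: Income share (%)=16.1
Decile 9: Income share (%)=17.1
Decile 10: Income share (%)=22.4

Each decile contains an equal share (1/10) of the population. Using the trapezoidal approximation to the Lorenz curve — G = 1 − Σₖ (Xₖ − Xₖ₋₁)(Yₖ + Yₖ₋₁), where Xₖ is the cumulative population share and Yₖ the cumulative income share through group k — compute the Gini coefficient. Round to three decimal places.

0.381

Cumulative income shares Yₖ: 0.0090, 0.0420, 0.0830, 0.1260, 0.1940, 0.3150, 0.4440, 0.6050, 0.7760, 1.0000
Σ (Xₖ−Xₖ₋₁)(Yₖ+Yₖ₋₁) = (1/10)(0.0090+0.0000) + (1/10)(0.0420+0.0090) + (1/10)(0.0830+0.0420) + (1/10)(0.1260+0.0830) + (1/10)(0.1940+0.1260) + (1/10)(0.3150+0.1940) + (1/10)(0.4440+0.3150) + (1/10)(0.6050+0.4440) + (1/10)(0.7760+0.6050) + (1/10)(1.0000+0.7760)
  = 0.0009 + 0.0051 + 0.0125 + 0.0209 + 0.0320 + 0.0509 + 0.0759 + 0.1049 + 0.1381 + 0.1776 = 0.6188
G = 1 − 0.6188 = 0.3812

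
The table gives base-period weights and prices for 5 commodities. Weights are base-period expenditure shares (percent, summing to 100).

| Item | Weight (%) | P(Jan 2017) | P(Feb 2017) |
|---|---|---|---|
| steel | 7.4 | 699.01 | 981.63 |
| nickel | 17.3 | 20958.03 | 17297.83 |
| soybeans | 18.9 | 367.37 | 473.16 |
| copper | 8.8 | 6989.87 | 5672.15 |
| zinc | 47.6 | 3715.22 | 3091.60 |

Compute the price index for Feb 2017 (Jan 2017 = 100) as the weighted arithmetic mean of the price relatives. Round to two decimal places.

95.76

steel: 7.4 × (981.63/699.01) = 7.4 × 1.404315 = 10.3919
nickel: 17.3 × (17297.83/20958.03) = 17.3 × 0.825356 = 14.2787
soybeans: 18.9 × (473.16/367.37) = 18.9 × 1.287966 = 24.3426
copper: 8.8 × (5672.15/6989.87) = 8.8 × 0.811481 = 7.1410
zinc: 47.6 × (3091.60/3715.22) = 47.6 × 0.832145 = 39.6101
Index = Σ wᵢ·(p₁ᵢ/p₀ᵢ) = 10.3919 + 14.2787 + 24.3426 + 7.1410 + 39.6101 = 95.7643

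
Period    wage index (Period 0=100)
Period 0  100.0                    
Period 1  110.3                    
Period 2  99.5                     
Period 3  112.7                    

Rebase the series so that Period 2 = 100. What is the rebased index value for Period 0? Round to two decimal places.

Rebased(Period 0) = 100.0 / 99.5 × 100 = 100.5025

100.50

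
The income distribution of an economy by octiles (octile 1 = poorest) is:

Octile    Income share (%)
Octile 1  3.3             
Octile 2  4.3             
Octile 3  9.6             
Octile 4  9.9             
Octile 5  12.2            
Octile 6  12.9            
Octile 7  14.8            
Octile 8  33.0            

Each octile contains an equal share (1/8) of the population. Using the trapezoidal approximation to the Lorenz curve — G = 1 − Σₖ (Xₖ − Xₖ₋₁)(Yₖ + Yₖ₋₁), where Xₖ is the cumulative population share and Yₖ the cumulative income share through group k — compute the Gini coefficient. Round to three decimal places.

0.341

Cumulative income shares Yₖ: 0.0330, 0.0760, 0.1720, 0.2710, 0.3930, 0.5220, 0.6700, 1.0000
Σ (Xₖ−Xₖ₋₁)(Yₖ+Yₖ₋₁) = (1/8)(0.0330+0.0000) + (1/8)(0.0760+0.0330) + (1/8)(0.1720+0.0760) + (1/8)(0.2710+0.1720) + (1/8)(0.3930+0.2710) + (1/8)(0.5220+0.3930) + (1/8)(0.6700+0.5220) + (1/8)(1.0000+0.6700)
  = 0.0041 + 0.0136 + 0.0310 + 0.0554 + 0.0830 + 0.1144 + 0.1490 + 0.2087 = 0.6593
G = 1 − 0.6593 = 0.3407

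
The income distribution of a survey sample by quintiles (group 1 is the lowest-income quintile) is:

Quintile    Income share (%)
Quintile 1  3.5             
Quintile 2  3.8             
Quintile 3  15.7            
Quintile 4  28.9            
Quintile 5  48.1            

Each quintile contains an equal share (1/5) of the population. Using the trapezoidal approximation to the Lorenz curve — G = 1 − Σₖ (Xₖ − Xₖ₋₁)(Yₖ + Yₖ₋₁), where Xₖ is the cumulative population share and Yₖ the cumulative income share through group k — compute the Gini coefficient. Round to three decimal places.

Cumulative income shares Yₖ: 0.0350, 0.0730, 0.2300, 0.5190, 1.0000
Σ (Xₖ−Xₖ₋₁)(Yₖ+Yₖ₋₁) = (1/5)(0.0350+0.0000) + (1/5)(0.0730+0.0350) + (1/5)(0.2300+0.0730) + (1/5)(0.5190+0.2300) + (1/5)(1.0000+0.5190)
  = 0.0070 + 0.0216 + 0.0606 + 0.1498 + 0.3038 = 0.5428
G = 1 − 0.5428 = 0.4572

0.457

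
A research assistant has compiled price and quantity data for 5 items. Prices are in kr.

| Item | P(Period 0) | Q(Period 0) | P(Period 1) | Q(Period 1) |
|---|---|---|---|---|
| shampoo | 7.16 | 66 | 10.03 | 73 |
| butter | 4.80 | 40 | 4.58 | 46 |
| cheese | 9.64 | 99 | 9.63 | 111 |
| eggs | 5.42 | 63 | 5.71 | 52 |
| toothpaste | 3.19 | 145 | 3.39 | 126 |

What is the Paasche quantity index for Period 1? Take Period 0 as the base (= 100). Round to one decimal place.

Paasche quantity index uses current-period prices as weights.
ΣP(Period 1)·Q(Period 1) = 10.03×73 + 4.58×46 + 9.63×111 + 5.71×52 + 3.39×126 = 732.19 + 210.68 + 1068.93 + 296.92 + 427.14 = 2735.86
ΣP(Period 1)·Q(Period 0) = 10.03×66 + 4.58×40 + 9.63×99 + 5.71×63 + 3.39×145 = 661.98 + 183.2 + 953.37 + 359.73 + 491.55 = 2649.83
Index = 2735.86 / 2649.83 × 100 = 103.2466

103.2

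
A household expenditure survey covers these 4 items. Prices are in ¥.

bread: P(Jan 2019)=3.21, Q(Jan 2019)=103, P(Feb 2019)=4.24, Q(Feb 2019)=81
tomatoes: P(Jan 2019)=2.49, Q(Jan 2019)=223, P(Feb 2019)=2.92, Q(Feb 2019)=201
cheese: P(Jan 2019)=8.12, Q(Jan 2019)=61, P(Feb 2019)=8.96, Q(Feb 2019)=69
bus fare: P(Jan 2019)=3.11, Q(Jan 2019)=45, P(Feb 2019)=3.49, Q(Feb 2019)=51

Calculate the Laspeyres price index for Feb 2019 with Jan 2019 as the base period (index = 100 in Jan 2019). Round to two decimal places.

Laspeyres price index uses base-period quantities as weights.
ΣP(Feb 2019)·Q(Jan 2019) = 4.24×103 + 2.92×223 + 8.96×61 + 3.49×45 = 436.72 + 651.16 + 546.56 + 157.05 = 1791.49
ΣP(Jan 2019)·Q(Jan 2019) = 3.21×103 + 2.49×223 + 8.12×61 + 3.11×45 = 330.63 + 555.27 + 495.32 + 139.95 = 1521.17
Index = 1791.49 / 1521.17 × 100 = 117.7705

117.77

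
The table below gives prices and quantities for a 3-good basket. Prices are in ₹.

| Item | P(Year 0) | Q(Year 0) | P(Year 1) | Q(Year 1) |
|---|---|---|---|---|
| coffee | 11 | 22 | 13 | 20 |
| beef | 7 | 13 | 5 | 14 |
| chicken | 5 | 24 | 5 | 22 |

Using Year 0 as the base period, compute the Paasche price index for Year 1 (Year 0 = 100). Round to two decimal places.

Paasche price index uses current-period quantities as weights.
ΣP(Year 1)·Q(Year 1) = 13×20 + 5×14 + 5×22 = 260 + 70 + 110 = 440
ΣP(Year 0)·Q(Year 1) = 11×20 + 7×14 + 5×22 = 220 + 98 + 110 = 428
Index = 440 / 428 × 100 = 102.8037

102.80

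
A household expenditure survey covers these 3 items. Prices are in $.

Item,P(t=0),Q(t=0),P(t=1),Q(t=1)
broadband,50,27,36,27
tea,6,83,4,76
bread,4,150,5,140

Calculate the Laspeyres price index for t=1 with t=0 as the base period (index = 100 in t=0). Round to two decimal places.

Laspeyres price index uses base-period quantities as weights.
ΣP(t=1)·Q(t=0) = 36×27 + 4×83 + 5×150 = 972 + 332 + 750 = 2054
ΣP(t=0)·Q(t=0) = 50×27 + 6×83 + 4×150 = 1350 + 498 + 600 = 2448
Index = 2054 / 2448 × 100 = 83.9052

83.91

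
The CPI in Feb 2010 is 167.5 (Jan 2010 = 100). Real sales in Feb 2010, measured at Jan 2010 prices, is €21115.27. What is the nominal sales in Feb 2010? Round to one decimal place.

Nominal = Real × (Index/100) = 21115.27 × (167.5/100)
        = 21115.27 × 1.675 = 35368.0773

35368.1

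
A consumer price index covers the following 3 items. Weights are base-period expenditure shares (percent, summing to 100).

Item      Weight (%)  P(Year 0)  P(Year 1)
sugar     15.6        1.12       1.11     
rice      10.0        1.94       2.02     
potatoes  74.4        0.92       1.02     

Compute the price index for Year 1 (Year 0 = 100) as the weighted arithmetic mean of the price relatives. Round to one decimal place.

sugar: 15.6 × (1.11/1.12) = 15.6 × 0.991071 = 15.4607
rice: 10.0 × (2.02/1.94) = 10.0 × 1.041237 = 10.4124
potatoes: 74.4 × (1.02/0.92) = 74.4 × 1.108696 = 82.4870
Index = Σ wᵢ·(p₁ᵢ/p₀ᵢ) = 15.4607 + 10.4124 + 82.4870 = 108.3600

108.4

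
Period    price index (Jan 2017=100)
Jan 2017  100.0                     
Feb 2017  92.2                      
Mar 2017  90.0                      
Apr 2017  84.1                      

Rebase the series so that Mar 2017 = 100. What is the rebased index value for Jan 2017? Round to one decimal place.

Rebased(Jan 2017) = 100.0 / 90.0 × 100 = 111.1111

111.1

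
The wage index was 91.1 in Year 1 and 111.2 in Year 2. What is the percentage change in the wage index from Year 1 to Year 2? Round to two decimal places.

Change = (111.2 − 91.1) / 91.1 × 100
       = 20.1 / 91.1 × 100 = 22.0637%

22.06%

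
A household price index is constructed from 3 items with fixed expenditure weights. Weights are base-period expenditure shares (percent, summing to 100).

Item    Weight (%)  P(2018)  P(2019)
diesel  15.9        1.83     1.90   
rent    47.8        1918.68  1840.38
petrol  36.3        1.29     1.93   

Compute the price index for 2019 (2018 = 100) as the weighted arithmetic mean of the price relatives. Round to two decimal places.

116.67

diesel: 15.9 × (1.90/1.83) = 15.9 × 1.038251 = 16.5082
rent: 47.8 × (1840.38/1918.68) = 47.8 × 0.959191 = 45.8493
petrol: 36.3 × (1.93/1.29) = 36.3 × 1.496124 = 54.3093
Index = Σ wᵢ·(p₁ᵢ/p₀ᵢ) = 16.5082 + 45.8493 + 54.3093 = 116.6668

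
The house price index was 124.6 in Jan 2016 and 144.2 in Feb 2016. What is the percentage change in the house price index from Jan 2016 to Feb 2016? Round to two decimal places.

Change = (144.2 − 124.6) / 124.6 × 100
       = 19.6 / 124.6 × 100 = 15.7303%

15.73%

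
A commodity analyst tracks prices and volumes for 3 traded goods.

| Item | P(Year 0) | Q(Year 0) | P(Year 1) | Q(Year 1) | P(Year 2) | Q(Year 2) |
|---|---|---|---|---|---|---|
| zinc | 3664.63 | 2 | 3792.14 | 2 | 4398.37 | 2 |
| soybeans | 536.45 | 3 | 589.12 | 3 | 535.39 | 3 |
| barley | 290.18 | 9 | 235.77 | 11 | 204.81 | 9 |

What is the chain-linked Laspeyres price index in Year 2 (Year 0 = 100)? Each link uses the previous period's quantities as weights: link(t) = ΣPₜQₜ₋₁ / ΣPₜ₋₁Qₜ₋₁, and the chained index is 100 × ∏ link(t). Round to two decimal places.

Link Year 0→Year 1:
ΣP(Year 1)Q(Year 0) = 3792.14×2 + 589.12×3 + 235.77×9 = 7584.28 + 1767.36 + 2121.93 = 11473.57
ΣP(Year 0)Q(Year 0) = 3664.63×2 + 536.45×3 + 290.18×9 = 7329.26 + 1609.35 + 2611.62 = 11550.23
link = 11473.57/11550.23 = 0.993363
Link Year 1→Year 2:
ΣP(Year 2)Q(Year 1) = 4398.37×2 + 535.39×3 + 204.81×11 = 8796.74 + 1606.17 + 2252.91 = 12655.82
ΣP(Year 1)Q(Year 1) = 3792.14×2 + 589.12×3 + 235.77×11 = 7584.28 + 1767.36 + 2593.47 = 11945.11
link = 12655.82/11945.11 = 1.059498
Chained index = 100 × 0.993363 × 1.059498 = 105.2466

105.25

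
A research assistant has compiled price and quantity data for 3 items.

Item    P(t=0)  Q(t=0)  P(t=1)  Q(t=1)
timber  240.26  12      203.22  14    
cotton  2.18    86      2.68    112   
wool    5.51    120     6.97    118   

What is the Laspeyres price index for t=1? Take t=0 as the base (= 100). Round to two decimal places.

93.94

Laspeyres price index uses base-period quantities as weights.
ΣP(t=1)·Q(t=0) = 203.22×12 + 2.68×86 + 6.97×120 = 2438.64 + 230.48 + 836.4 = 3505.52
ΣP(t=0)·Q(t=0) = 240.26×12 + 2.18×86 + 5.51×120 = 2883.12 + 187.48 + 661.2 = 3731.8
Index = 3505.52 / 3731.8 × 100 = 93.9364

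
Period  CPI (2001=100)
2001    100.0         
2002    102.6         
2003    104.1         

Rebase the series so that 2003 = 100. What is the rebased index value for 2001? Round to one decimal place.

Rebased(2001) = 100.0 / 104.1 × 100 = 96.0615

96.1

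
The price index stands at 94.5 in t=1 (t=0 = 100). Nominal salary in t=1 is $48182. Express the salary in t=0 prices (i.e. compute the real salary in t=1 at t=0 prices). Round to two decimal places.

50986.24

Real = Nominal ÷ (Index/100) = 48182 ÷ (94.5/100)
     = 48182 ÷ 0.945 = 50986.2434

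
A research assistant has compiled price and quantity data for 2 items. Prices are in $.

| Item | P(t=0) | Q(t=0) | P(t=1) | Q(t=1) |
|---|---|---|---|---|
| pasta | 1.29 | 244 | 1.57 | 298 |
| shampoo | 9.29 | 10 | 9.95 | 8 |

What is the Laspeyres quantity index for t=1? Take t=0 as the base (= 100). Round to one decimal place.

Laspeyres quantity index uses base-period prices as weights.
ΣP(t=0)·Q(t=1) = 1.29×298 + 9.29×8 = 384.42 + 74.32 = 458.74
ΣP(t=0)·Q(t=0) = 1.29×244 + 9.29×10 = 314.76 + 92.9 = 407.66
Index = 458.74 / 407.66 × 100 = 112.5300

112.5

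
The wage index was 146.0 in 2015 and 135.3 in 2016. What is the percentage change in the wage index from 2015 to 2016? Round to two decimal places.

-7.33%

Change = (135.3 − 146.0) / 146.0 × 100
       = -10.7 / 146.0 × 100 = -7.3288%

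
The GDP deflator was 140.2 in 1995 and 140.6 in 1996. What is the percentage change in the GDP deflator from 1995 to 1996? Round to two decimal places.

0.29%

Change = (140.6 − 140.2) / 140.2 × 100
       = 0.4 / 140.2 × 100 = 0.2853%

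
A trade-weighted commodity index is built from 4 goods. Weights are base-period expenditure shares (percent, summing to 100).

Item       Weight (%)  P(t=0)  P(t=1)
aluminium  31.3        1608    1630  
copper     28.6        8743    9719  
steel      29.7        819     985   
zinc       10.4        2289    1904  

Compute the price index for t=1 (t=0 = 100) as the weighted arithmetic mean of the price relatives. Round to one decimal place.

aluminium: 31.3 × (1630/1608) = 31.3 × 1.013682 = 31.7282
copper: 28.6 × (9719/8743) = 28.6 × 1.111632 = 31.7927
steel: 29.7 × (985/819) = 29.7 × 1.202686 = 35.7198
zinc: 10.4 × (1904/2289) = 10.4 × 0.831804 = 8.6508
Index = Σ wᵢ·(p₁ᵢ/p₀ᵢ) = 31.7282 + 31.7927 + 35.7198 + 8.6508 = 107.8915

107.9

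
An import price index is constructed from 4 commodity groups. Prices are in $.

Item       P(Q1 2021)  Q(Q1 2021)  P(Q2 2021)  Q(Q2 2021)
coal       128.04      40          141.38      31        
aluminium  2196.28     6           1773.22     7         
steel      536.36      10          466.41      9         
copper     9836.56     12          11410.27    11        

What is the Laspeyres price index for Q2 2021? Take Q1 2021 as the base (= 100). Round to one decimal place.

Laspeyres price index uses base-period quantities as weights.
ΣP(Q2 2021)·Q(Q1 2021) = 141.38×40 + 1773.22×6 + 466.41×10 + 11410.27×12 = 5655.2 + 10639.32 + 4664.1 + 136923.24 = 157881.86
ΣP(Q1 2021)·Q(Q1 2021) = 128.04×40 + 2196.28×6 + 536.36×10 + 9836.56×12 = 5121.6 + 13177.68 + 5363.6 + 118038.72 = 141701.6
Index = 157881.86 / 141701.6 × 100 = 111.4185

111.4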